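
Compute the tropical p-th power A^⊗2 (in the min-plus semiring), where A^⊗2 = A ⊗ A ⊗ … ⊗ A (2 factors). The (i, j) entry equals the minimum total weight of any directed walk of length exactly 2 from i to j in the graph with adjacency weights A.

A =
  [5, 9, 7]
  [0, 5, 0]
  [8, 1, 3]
A^⊗2 =
  [9, 8, 9]
  [5, 1, 3]
  [1, 4, 1]

Each entry (A^⊗2)_ij equals the minimum over all length-2 walks i = v_0 → v_1 → … → v_2 = j of Σ_t A[v_t][v_{t+1}]. For example, for (i, j) = (0, 2) we minimise over 3 possible intermediate vertex sequences; the minimum is 9, attained along the walk 0 → 1 → 2.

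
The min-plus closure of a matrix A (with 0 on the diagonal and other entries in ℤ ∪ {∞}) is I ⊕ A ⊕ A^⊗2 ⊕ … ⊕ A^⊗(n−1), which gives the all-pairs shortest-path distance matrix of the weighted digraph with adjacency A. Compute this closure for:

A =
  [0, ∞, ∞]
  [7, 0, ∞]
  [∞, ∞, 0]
Closure =
  [0, ∞, ∞]
  [7, 0, ∞]
  [∞, ∞, 0]

This is the Floyd-Warshall all-pairs shortest-path computation. For each intermediate vertex k = 0, 1, …, 2, update dist[i][j] ← min(dist[i][j], dist[i][k] + dist[k][j]). The final matrix gives, for each (i, j), the minimum total weight of any directed path from i to j (possibly empty when i = j).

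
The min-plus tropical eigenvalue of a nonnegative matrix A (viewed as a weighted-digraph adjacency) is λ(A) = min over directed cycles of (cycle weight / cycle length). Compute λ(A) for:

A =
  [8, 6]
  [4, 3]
λ(A) = 3

Enumerate directed cycles and compute their means (weight / length). Sample:
  cycle 0 → 0: weight = 8, length = 1, mean = 8/1 ≈ 8.000
  cycle 1 → 1: weight = 3, length = 1, mean = 3/1 ≈ 3.000
  cycle 0 → 1 → 0: weight = 10, length = 2, mean = 10/2 ≈ 5.000
  cycle 1 → 0 → 1: weight = 10, length = 2, mean = 10/2 ≈ 5.000
Minimum mean = 3.000, attained e.g. along the cycle 1 → 1 with weight 3 and length 1. So λ(A) = 3/1 = 3.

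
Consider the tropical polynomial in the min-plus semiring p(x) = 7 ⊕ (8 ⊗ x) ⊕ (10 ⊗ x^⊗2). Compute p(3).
p(3) = 7

A tropical monomial a ⊗ x^⊗i evaluates to a + i · x. Evaluating each term at x = 3:
  Term 0 contributes 7 + 0 · 3 = 7
  Term 1 contributes 8 + 1 · 3 = 11
  Term 2 contributes 10 + 2 · 3 = 16
p(3) = ⊕ of these = min[7, 11, 16] = 7.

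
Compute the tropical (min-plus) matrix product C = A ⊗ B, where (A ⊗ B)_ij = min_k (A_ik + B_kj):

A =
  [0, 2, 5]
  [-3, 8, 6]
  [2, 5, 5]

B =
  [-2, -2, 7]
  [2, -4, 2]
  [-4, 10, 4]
A ⊗ B =
  [-2, -2, 4]
  [-5, -5, 4]
  [0, 0, 7]

Apply the min-plus product entry-by-entry:
  C[0][0] = min over k of (A[0][0] + B[0][0] = 0 + -2 = -2, A[0][1] + B[1][0] = 2 + 2 = 4, A[0][2] + B[2][0] = 5 + -4 = 1) = -2 (attained at k = 0)
  C[0][1] = min over k of (A[0][0] + B[0][1] = 0 + -2 = -2, A[0][1] + B[1][1] = 2 + -4 = -2, A[0][2] + B[2][1] = 5 + 10 = 15) = -2 (attained at k = 0)
  C[0][2] = min over k of (A[0][0] + B[0][2] = 0 + 7 = 7, A[0][1] + B[1][2] = 2 + 2 = 4, A[0][2] + B[2][2] = 5 + 4 = 9) = 4 (attained at k = 1)
  C[1][0] = min over k of (A[1][0] + B[0][0] = -3 + -2 = -5, A[1][1] + B[1][0] = 8 + 2 = 10, A[1][2] + B[2][0] = 6 + -4 = 2) = -5 (attained at k = 0)
  C[1][1] = min over k of (A[1][0] + B[0][1] = -3 + -2 = -5, A[1][1] + B[1][1] = 8 + -4 = 4, A[1][2] + B[2][1] = 6 + 10 = 16) = -5 (attained at k = 0)
  C[1][2] = min over k of (A[1][0] + B[0][2] = -3 + 7 = 4, A[1][1] + B[1][2] = 8 + 2 = 10, A[1][2] + B[2][2] = 6 + 4 = 10) = 4 (attained at k = 0)
  C[2][0] = min over k of (A[2][0] + B[0][0] = 2 + -2 = 0, A[2][1] + B[1][0] = 5 + 2 = 7, A[2][2] + B[2][0] = 5 + -4 = 1) = 0 (attained at k = 0)
  C[2][1] = min over k of (A[2][0] + B[0][1] = 2 + -2 = 0, A[2][1] + B[1][1] = 5 + -4 = 1, A[2][2] + B[2][1] = 5 + 10 = 15) = 0 (attained at k = 0)
  C[2][2] = min over k of (A[2][0] + B[0][2] = 2 + 7 = 9, A[2][1] + B[1][2] = 5 + 2 = 7, A[2][2] + B[2][2] = 5 + 4 = 9) = 7 (attained at k = 1)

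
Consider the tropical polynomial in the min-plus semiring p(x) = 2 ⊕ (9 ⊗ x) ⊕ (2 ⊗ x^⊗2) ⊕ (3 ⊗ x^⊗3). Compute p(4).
p(4) = 2

A tropical monomial a ⊗ x^⊗i evaluates to a + i · x. Evaluating each term at x = 4:
  Term 0 contributes 2 + 0 · 4 = 2
  Term 1 contributes 9 + 1 · 4 = 13
  Term 2 contributes 2 + 2 · 4 = 10
  Term 3 contributes 3 + 3 · 4 = 15
p(4) = ⊕ of these = min[2, 13, 10, 15] = 2.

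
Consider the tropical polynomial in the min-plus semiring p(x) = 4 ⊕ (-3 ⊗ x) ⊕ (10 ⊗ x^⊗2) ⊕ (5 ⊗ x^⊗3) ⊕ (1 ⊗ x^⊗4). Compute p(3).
p(3) = 0

A tropical monomial a ⊗ x^⊗i evaluates to a + i · x. Evaluating each term at x = 3:
  Term 0 contributes 4 + 0 · 3 = 4
  Term 1 contributes -3 + 1 · 3 = 0
  Term 2 contributes 10 + 2 · 3 = 16
  Term 3 contributes 5 + 3 · 3 = 14
  Term 4 contributes 1 + 4 · 3 = 13
p(3) = ⊕ of these = min[4, 0, 16, 14, 13] = 0.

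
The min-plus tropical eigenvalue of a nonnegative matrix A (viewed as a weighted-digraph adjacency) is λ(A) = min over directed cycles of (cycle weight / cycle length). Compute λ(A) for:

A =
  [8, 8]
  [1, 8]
λ(A) = 9/2

Enumerate directed cycles and compute their means (weight / length). Sample:
  cycle 0 → 0: weight = 8, length = 1, mean = 8/1 ≈ 8.000
  cycle 1 → 1: weight = 8, length = 1, mean = 8/1 ≈ 8.000
  cycle 0 → 1 → 0: weight = 9, length = 2, mean = 9/2 ≈ 4.500
  cycle 1 → 0 → 1: weight = 9, length = 2, mean = 9/2 ≈ 4.500
Minimum mean = 4.500, attained e.g. along the cycle 0 → 1 → 0 with weight 9 and length 2. So λ(A) = 9/2 = 9/2.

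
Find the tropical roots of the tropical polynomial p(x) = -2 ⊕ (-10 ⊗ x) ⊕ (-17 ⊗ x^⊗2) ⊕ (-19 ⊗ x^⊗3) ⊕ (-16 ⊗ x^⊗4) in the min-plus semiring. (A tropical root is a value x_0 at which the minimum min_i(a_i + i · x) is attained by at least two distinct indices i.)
Roots: {-3, 2, 7, 8}

Each tropical root is a break point of the lower envelope of the lines y = a_i + i · x (there are 5 lines, with slopes 0, 1, ..., 4). Only the lines that attain the minimum somewhere contribute to roots; other lines are dominated. Here the surviving (envelope) indices are i = 4, i = 3, i = 2, i = 1, i = 0.
Intersections between consecutive envelope lines give the roots: for adjacent envelope indices i < j the intersection is x = (a_i − a_j) / (j − i). Reading off the sorted break points: {-3, 2, 7, 8}.
Verification: at each break x_0, at least two indices attain the minimum of min_i(a_i + i · x_0).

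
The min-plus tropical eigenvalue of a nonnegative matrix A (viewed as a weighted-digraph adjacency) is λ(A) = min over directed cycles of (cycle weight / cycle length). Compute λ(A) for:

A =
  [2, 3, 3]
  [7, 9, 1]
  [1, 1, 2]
λ(A) = 1

Enumerate directed cycles and compute their means (weight / length). Sample:
  cycle 0 → 0: weight = 2, length = 1, mean = 2/1 ≈ 2.000
  cycle 1 → 1: weight = 9, length = 1, mean = 9/1 ≈ 9.000
  cycle 2 → 2: weight = 2, length = 1, mean = 2/1 ≈ 2.000
  cycle 0 → 1 → 0: weight = 10, length = 2, mean = 10/2 ≈ 5.000
  cycle 0 → 2 → 0: weight = 4, length = 2, mean = 4/2 ≈ 2.000
  cycle 1 → 0 → 1: weight = 10, length = 2, mean = 10/2 ≈ 5.000
Minimum mean = 1.000, attained e.g. along the cycle 1 → 2 → 1 with weight 2 and length 2. So λ(A) = 2/2 = 1.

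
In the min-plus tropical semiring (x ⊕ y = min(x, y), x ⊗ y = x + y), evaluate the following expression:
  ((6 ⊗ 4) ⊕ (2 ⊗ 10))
((6 ⊗ 4) ⊕ (2 ⊗ 10)) = 10

Expand innermost to outermost. Recall ⊕ takes the minimum of its arguments and ⊗ takes their sum. Working out the expression ((6 ⊗ 4) ⊕ (2 ⊗ 10)) gives 10.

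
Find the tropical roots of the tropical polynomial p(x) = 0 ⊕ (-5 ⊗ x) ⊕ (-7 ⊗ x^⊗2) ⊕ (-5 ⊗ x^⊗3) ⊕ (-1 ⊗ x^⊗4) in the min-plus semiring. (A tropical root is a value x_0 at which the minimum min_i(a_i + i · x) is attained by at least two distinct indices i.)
Roots: {-4, -2, 2, 5}

Each tropical root is a break point of the lower envelope of the lines y = a_i + i · x (there are 5 lines, with slopes 0, 1, ..., 4). Only the lines that attain the minimum somewhere contribute to roots; other lines are dominated. Here the surviving (envelope) indices are i = 4, i = 3, i = 2, i = 1, i = 0.
Intersections between consecutive envelope lines give the roots: for adjacent envelope indices i < j the intersection is x = (a_i − a_j) / (j − i). Reading off the sorted break points: {-4, -2, 2, 5}.
Verification: at each break x_0, at least two indices attain the minimum of min_i(a_i + i · x_0).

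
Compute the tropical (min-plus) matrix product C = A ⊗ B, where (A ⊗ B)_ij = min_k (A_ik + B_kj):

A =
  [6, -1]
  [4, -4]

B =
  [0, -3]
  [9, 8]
A ⊗ B =
  [6, 3]
  [4, 1]

Apply the min-plus product entry-by-entry:
  C[0][0] = min over k of (A[0][0] + B[0][0] = 6 + 0 = 6, A[0][1] + B[1][0] = -1 + 9 = 8) = 6 (attained at k = 0)
  C[0][1] = min over k of (A[0][0] + B[0][1] = 6 + -3 = 3, A[0][1] + B[1][1] = -1 + 8 = 7) = 3 (attained at k = 0)
  C[1][0] = min over k of (A[1][0] + B[0][0] = 4 + 0 = 4, A[1][1] + B[1][0] = -4 + 9 = 5) = 4 (attained at k = 0)
  C[1][1] = min over k of (A[1][0] + B[0][1] = 4 + -3 = 1, A[1][1] + B[1][1] = -4 + 8 = 4) = 1 (attained at k = 0)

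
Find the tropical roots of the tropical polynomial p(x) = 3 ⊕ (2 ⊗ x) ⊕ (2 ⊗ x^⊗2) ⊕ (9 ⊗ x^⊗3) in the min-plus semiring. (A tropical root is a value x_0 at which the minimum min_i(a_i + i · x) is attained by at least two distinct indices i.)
Roots: {-7, 0, 1}

Each tropical root is a break point of the lower envelope of the lines y = a_i + i · x (there are 4 lines, with slopes 0, 1, ..., 3). Only the lines that attain the minimum somewhere contribute to roots; other lines are dominated. Here the surviving (envelope) indices are i = 3, i = 2, i = 1, i = 0.
Intersections between consecutive envelope lines give the roots: for adjacent envelope indices i < j the intersection is x = (a_i − a_j) / (j − i). Reading off the sorted break points: {-7, 0, 1}.
Verification: at each break x_0, at least two indices attain the minimum of min_i(a_i + i · x_0).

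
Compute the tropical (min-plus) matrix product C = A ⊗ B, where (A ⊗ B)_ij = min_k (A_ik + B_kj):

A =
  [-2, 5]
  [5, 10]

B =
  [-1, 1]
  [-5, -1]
A ⊗ B =
  [-3, -1]
  [4, 6]

Apply the min-plus product entry-by-entry:
  C[0][0] = min over k of (A[0][0] + B[0][0] = -2 + -1 = -3, A[0][1] + B[1][0] = 5 + -5 = 0) = -3 (attained at k = 0)
  C[0][1] = min over k of (A[0][0] + B[0][1] = -2 + 1 = -1, A[0][1] + B[1][1] = 5 + -1 = 4) = -1 (attained at k = 0)
  C[1][0] = min over k of (A[1][0] + B[0][0] = 5 + -1 = 4, A[1][1] + B[1][0] = 10 + -5 = 5) = 4 (attained at k = 0)
  C[1][1] = min over k of (A[1][0] + B[0][1] = 5 + 1 = 6, A[1][1] + B[1][1] = 10 + -1 = 9) = 6 (attained at k = 0)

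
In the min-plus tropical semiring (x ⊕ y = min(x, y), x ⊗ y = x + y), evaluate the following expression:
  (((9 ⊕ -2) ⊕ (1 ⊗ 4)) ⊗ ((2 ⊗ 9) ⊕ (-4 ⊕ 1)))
(((9 ⊕ -2) ⊕ (1 ⊗ 4)) ⊗ ((2 ⊗ 9) ⊕ (-4 ⊕ 1))) = -6

Expand innermost to outermost. Recall ⊕ takes the minimum of its arguments and ⊗ takes their sum. Working out the expression (((9 ⊕ -2) ⊕ (1 ⊗ 4)) ⊗ ((2 ⊗ 9) ⊕ (-4 ⊕ 1))) gives -6.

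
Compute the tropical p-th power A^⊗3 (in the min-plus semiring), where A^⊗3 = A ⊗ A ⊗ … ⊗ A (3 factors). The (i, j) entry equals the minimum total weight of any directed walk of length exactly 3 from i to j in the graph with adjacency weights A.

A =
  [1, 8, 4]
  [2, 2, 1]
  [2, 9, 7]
A^⊗3 =
  [3, 10, 6]
  [4, 6, 5]
  [4, 11, 7]

Each entry (A^⊗3)_ij equals the minimum over all length-3 walks i = v_0 → v_1 → … → v_3 = j of Σ_t A[v_t][v_{t+1}]. For example, for (i, j) = (0, 2) we minimise over 9 possible intermediate vertex sequences; the minimum is 6, attained along the walk 0 → 0 → 0 → 2.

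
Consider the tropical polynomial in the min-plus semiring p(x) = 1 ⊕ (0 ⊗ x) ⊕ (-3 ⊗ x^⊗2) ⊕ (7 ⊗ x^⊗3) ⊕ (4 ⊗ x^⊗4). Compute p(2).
p(2) = 1

A tropical monomial a ⊗ x^⊗i evaluates to a + i · x. Evaluating each term at x = 2:
  Term 0 contributes 1 + 0 · 2 = 1
  Term 1 contributes 0 + 1 · 2 = 2
  Term 2 contributes -3 + 2 · 2 = 1
  Term 3 contributes 7 + 3 · 2 = 13
  Term 4 contributes 4 + 4 · 2 = 12
p(2) = ⊕ of these = min[1, 2, 1, 13, 12] = 1.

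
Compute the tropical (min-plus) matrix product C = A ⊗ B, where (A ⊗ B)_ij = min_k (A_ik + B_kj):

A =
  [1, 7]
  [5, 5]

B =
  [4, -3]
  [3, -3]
A ⊗ B =
  [5, -2]
  [8, 2]

Apply the min-plus product entry-by-entry:
  C[0][0] = min over k of (A[0][0] + B[0][0] = 1 + 4 = 5, A[0][1] + B[1][0] = 7 + 3 = 10) = 5 (attained at k = 0)
  C[0][1] = min over k of (A[0][0] + B[0][1] = 1 + -3 = -2, A[0][1] + B[1][1] = 7 + -3 = 4) = -2 (attained at k = 0)
  C[1][0] = min over k of (A[1][0] + B[0][0] = 5 + 4 = 9, A[1][1] + B[1][0] = 5 + 3 = 8) = 8 (attained at k = 1)
  C[1][1] = min over k of (A[1][0] + B[0][1] = 5 + -3 = 2, A[1][1] + B[1][1] = 5 + -3 = 2) = 2 (attained at k = 0)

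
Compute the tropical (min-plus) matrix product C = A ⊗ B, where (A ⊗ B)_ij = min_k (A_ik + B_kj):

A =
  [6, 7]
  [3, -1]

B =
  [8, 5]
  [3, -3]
A ⊗ B =
  [10, 4]
  [2, -4]

Apply the min-plus product entry-by-entry:
  C[0][0] = min over k of (A[0][0] + B[0][0] = 6 + 8 = 14, A[0][1] + B[1][0] = 7 + 3 = 10) = 10 (attained at k = 1)
  C[0][1] = min over k of (A[0][0] + B[0][1] = 6 + 5 = 11, A[0][1] + B[1][1] = 7 + -3 = 4) = 4 (attained at k = 1)
  C[1][0] = min over k of (A[1][0] + B[0][0] = 3 + 8 = 11, A[1][1] + B[1][0] = -1 + 3 = 2) = 2 (attained at k = 1)
  C[1][1] = min over k of (A[1][0] + B[0][1] = 3 + 5 = 8, A[1][1] + B[1][1] = -1 + -3 = -4) = -4 (attained at k = 1)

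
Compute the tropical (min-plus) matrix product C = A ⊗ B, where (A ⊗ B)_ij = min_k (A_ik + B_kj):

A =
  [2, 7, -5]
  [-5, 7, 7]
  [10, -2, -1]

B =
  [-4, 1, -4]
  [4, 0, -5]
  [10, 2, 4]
A ⊗ B =
  [-2, -3, -2]
  [-9, -4, -9]
  [2, -2, -7]

Apply the min-plus product entry-by-entry:
  C[0][0] = min over k of (A[0][0] + B[0][0] = 2 + -4 = -2, A[0][1] + B[1][0] = 7 + 4 = 11, A[0][2] + B[2][0] = -5 + 10 = 5) = -2 (attained at k = 0)
  C[0][1] = min over k of (A[0][0] + B[0][1] = 2 + 1 = 3, A[0][1] + B[1][1] = 7 + 0 = 7, A[0][2] + B[2][1] = -5 + 2 = -3) = -3 (attained at k = 2)
  C[0][2] = min over k of (A[0][0] + B[0][2] = 2 + -4 = -2, A[0][1] + B[1][2] = 7 + -5 = 2, A[0][2] + B[2][2] = -5 + 4 = -1) = -2 (attained at k = 0)
  C[1][0] = min over k of (A[1][0] + B[0][0] = -5 + -4 = -9, A[1][1] + B[1][0] = 7 + 4 = 11, A[1][2] + B[2][0] = 7 + 10 = 17) = -9 (attained at k = 0)
  C[1][1] = min over k of (A[1][0] + B[0][1] = -5 + 1 = -4, A[1][1] + B[1][1] = 7 + 0 = 7, A[1][2] + B[2][1] = 7 + 2 = 9) = -4 (attained at k = 0)
  C[1][2] = min over k of (A[1][0] + B[0][2] = -5 + -4 = -9, A[1][1] + B[1][2] = 7 + -5 = 2, A[1][2] + B[2][2] = 7 + 4 = 11) = -9 (attained at k = 0)
  C[2][0] = min over k of (A[2][0] + B[0][0] = 10 + -4 = 6, A[2][1] + B[1][0] = -2 + 4 = 2, A[2][2] + B[2][0] = -1 + 10 = 9) = 2 (attained at k = 1)
  C[2][1] = min over k of (A[2][0] + B[0][1] = 10 + 1 = 11, A[2][1] + B[1][1] = -2 + 0 = -2, A[2][2] + B[2][1] = -1 + 2 = 1) = -2 (attained at k = 1)
  C[2][2] = min over k of (A[2][0] + B[0][2] = 10 + -4 = 6, A[2][1] + B[1][2] = -2 + -5 = -7, A[2][2] + B[2][2] = -1 + 4 = 3) = -7 (attained at k = 1)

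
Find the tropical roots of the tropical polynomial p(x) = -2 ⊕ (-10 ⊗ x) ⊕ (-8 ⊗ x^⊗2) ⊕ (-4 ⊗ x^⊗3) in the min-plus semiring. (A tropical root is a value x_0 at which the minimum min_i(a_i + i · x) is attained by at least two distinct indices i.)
Roots: {-4, -2, 8}

Each tropical root is a break point of the lower envelope of the lines y = a_i + i · x (there are 4 lines, with slopes 0, 1, ..., 3). Only the lines that attain the minimum somewhere contribute to roots; other lines are dominated. Here the surviving (envelope) indices are i = 3, i = 2, i = 1, i = 0.
Intersections between consecutive envelope lines give the roots: for adjacent envelope indices i < j the intersection is x = (a_i − a_j) / (j − i). Reading off the sorted break points: {-4, -2, 8}.
Verification: at each break x_0, at least two indices attain the minimum of min_i(a_i + i · x_0).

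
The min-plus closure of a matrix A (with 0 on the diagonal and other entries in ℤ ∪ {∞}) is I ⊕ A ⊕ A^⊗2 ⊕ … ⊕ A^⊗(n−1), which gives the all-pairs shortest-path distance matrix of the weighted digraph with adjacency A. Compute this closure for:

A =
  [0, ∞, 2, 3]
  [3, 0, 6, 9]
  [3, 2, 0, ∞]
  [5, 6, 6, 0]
Closure =
  [0, 4, 2, 3]
  [3, 0, 5, 6]
  [3, 2, 0, 6]
  [5, 6, 6, 0]

This is the Floyd-Warshall all-pairs shortest-path computation. For each intermediate vertex k = 0, 1, …, 3, update dist[i][j] ← min(dist[i][j], dist[i][k] + dist[k][j]). The final matrix gives, for each (i, j), the minimum total weight of any directed path from i to j (possibly empty when i = j).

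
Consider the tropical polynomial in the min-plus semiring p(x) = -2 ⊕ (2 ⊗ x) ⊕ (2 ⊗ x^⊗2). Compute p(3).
p(3) = -2

A tropical monomial a ⊗ x^⊗i evaluates to a + i · x. Evaluating each term at x = 3:
  Term 0 contributes -2 + 0 · 3 = -2
  Term 1 contributes 2 + 1 · 3 = 5
  Term 2 contributes 2 + 2 · 3 = 8
p(3) = ⊕ of these = min[-2, 5, 8] = -2.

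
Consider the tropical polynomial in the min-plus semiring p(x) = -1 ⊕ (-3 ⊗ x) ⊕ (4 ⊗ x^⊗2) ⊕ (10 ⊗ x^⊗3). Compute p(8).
p(8) = -1

A tropical monomial a ⊗ x^⊗i evaluates to a + i · x. Evaluating each term at x = 8:
  Term 0 contributes -1 + 0 · 8 = -1
  Term 1 contributes -3 + 1 · 8 = 5
  Term 2 contributes 4 + 2 · 8 = 20
  Term 3 contributes 10 + 3 · 8 = 34
p(8) = ⊕ of these = min[-1, 5, 20, 34] = -1.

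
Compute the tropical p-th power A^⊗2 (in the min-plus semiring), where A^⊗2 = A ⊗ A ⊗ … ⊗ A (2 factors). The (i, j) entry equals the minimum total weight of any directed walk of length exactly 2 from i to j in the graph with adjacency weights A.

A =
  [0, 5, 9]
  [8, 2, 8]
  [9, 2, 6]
A^⊗2 =
  [0, 5, 9]
  [8, 4, 10]
  [9, 4, 10]

Each entry (A^⊗2)_ij equals the minimum over all length-2 walks i = v_0 → v_1 → … → v_2 = j of Σ_t A[v_t][v_{t+1}]. For example, for (i, j) = (0, 2) we minimise over 3 possible intermediate vertex sequences; the minimum is 9, attained along the walk 0 → 0 → 2.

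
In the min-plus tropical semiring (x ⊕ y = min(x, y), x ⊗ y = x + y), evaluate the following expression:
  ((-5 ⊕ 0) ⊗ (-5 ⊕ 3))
((-5 ⊕ 0) ⊗ (-5 ⊕ 3)) = -10

Expand innermost to outermost. Recall ⊕ takes the minimum of its arguments and ⊗ takes their sum. Working out the expression ((-5 ⊕ 0) ⊗ (-5 ⊕ 3)) gives -10.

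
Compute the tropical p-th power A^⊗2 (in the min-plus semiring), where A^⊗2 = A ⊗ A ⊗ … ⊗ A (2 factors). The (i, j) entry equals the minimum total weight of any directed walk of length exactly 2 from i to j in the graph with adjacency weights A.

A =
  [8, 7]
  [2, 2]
A^⊗2 =
  [9, 9]
  [4, 4]

Each entry (A^⊗2)_ij equals the minimum over all length-2 walks i = v_0 → v_1 → … → v_2 = j of Σ_t A[v_t][v_{t+1}]. For example, for (i, j) = (0, 1) we minimise over 2 possible intermediate vertex sequences; the minimum is 9, attained along the walk 0 → 1 → 1.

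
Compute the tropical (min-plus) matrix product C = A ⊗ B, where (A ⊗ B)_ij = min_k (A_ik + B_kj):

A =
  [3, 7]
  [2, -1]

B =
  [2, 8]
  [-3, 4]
A ⊗ B =
  [4, 11]
  [-4, 3]

Apply the min-plus product entry-by-entry:
  C[0][0] = min over k of (A[0][0] + B[0][0] = 3 + 2 = 5, A[0][1] + B[1][0] = 7 + -3 = 4) = 4 (attained at k = 1)
  C[0][1] = min over k of (A[0][0] + B[0][1] = 3 + 8 = 11, A[0][1] + B[1][1] = 7 + 4 = 11) = 11 (attained at k = 0)
  C[1][0] = min over k of (A[1][0] + B[0][0] = 2 + 2 = 4, A[1][1] + B[1][0] = -1 + -3 = -4) = -4 (attained at k = 1)
  C[1][1] = min over k of (A[1][0] + B[0][1] = 2 + 8 = 10, A[1][1] + B[1][1] = -1 + 4 = 3) = 3 (attained at k = 1)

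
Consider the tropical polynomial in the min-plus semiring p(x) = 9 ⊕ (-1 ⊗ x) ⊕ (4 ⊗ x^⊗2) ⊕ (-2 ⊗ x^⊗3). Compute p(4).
p(4) = 3

A tropical monomial a ⊗ x^⊗i evaluates to a + i · x. Evaluating each term at x = 4:
  Term 0 contributes 9 + 0 · 4 = 9
  Term 1 contributes -1 + 1 · 4 = 3
  Term 2 contributes 4 + 2 · 4 = 12
  Term 3 contributes -2 + 3 · 4 = 10
p(4) = ⊕ of these = min[9, 3, 12, 10] = 3.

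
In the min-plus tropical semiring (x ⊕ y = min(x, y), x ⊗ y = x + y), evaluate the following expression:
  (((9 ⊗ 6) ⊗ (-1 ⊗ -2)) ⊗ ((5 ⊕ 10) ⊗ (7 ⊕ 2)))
(((9 ⊗ 6) ⊗ (-1 ⊗ -2)) ⊗ ((5 ⊕ 10) ⊗ (7 ⊕ 2))) = 19

Expand innermost to outermost. Recall ⊕ takes the minimum of its arguments and ⊗ takes their sum. Working out the expression (((9 ⊗ 6) ⊗ (-1 ⊗ -2)) ⊗ ((5 ⊕ 10) ⊗ (7 ⊕ 2))) gives 19.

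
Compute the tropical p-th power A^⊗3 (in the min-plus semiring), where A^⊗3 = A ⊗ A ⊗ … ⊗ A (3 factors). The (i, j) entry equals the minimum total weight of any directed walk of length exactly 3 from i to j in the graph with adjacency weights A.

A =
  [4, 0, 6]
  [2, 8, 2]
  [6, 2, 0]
A^⊗3 =
  [6, 2, 2]
  [4, 4, 2]
  [4, 2, 0]

Each entry (A^⊗3)_ij equals the minimum over all length-3 walks i = v_0 → v_1 → … → v_3 = j of Σ_t A[v_t][v_{t+1}]. For example, for (i, j) = (0, 2) we minimise over 9 possible intermediate vertex sequences; the minimum is 2, attained along the walk 0 → 1 → 2 → 2.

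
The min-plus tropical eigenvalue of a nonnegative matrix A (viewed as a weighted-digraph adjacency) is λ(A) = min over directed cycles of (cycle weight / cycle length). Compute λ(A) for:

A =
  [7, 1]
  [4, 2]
λ(A) = 2

Enumerate directed cycles and compute their means (weight / length). Sample:
  cycle 0 → 0: weight = 7, length = 1, mean = 7/1 ≈ 7.000
  cycle 1 → 1: weight = 2, length = 1, mean = 2/1 ≈ 2.000
  cycle 0 → 1 → 0: weight = 5, length = 2, mean = 5/2 ≈ 2.500
  cycle 1 → 0 → 1: weight = 5, length = 2, mean = 5/2 ≈ 2.500
Minimum mean = 2.000, attained e.g. along the cycle 1 → 1 with weight 2 and length 1. So λ(A) = 2/1 = 2.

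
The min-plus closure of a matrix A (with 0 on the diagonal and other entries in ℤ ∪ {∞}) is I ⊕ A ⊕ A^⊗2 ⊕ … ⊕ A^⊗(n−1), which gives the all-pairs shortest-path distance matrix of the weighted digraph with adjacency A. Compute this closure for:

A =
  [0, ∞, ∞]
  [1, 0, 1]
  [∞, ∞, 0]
Closure =
  [0, ∞, ∞]
  [1, 0, 1]
  [∞, ∞, 0]

This is the Floyd-Warshall all-pairs shortest-path computation. For each intermediate vertex k = 0, 1, …, 2, update dist[i][j] ← min(dist[i][j], dist[i][k] + dist[k][j]). The final matrix gives, for each (i, j), the minimum total weight of any directed path from i to j (possibly empty when i = j).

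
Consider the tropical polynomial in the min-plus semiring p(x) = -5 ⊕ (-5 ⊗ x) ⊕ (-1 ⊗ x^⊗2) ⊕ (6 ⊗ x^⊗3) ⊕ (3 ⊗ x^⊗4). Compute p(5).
p(5) = -5

A tropical monomial a ⊗ x^⊗i evaluates to a + i · x. Evaluating each term at x = 5:
  Term 0 contributes -5 + 0 · 5 = -5
  Term 1 contributes -5 + 1 · 5 = 0
  Term 2 contributes -1 + 2 · 5 = 9
  Term 3 contributes 6 + 3 · 5 = 21
  Term 4 contributes 3 + 4 · 5 = 23
p(5) = ⊕ of these = min[-5, 0, 9, 21, 23] = -5.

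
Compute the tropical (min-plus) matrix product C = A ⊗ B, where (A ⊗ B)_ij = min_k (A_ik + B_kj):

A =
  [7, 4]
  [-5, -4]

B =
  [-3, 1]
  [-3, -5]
A ⊗ B =
  [1, -1]
  [-8, -9]

Apply the min-plus product entry-by-entry:
  C[0][0] = min over k of (A[0][0] + B[0][0] = 7 + -3 = 4, A[0][1] + B[1][0] = 4 + -3 = 1) = 1 (attained at k = 1)
  C[0][1] = min over k of (A[0][0] + B[0][1] = 7 + 1 = 8, A[0][1] + B[1][1] = 4 + -5 = -1) = -1 (attained at k = 1)
  C[1][0] = min over k of (A[1][0] + B[0][0] = -5 + -3 = -8, A[1][1] + B[1][0] = -4 + -3 = -7) = -8 (attained at k = 0)
  C[1][1] = min over k of (A[1][0] + B[0][1] = -5 + 1 = -4, A[1][1] + B[1][1] = -4 + -5 = -9) = -9 (attained at k = 1)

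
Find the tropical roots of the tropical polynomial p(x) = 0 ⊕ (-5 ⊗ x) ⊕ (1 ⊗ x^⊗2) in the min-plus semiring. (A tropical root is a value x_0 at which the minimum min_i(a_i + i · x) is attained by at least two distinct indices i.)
Roots: {-6, 5}

Each tropical root is a break point of the lower envelope of the lines y = a_i + i · x (there are 3 lines, with slopes 0, 1, ..., 2). Only the lines that attain the minimum somewhere contribute to roots; other lines are dominated. Here the surviving (envelope) indices are i = 2, i = 1, i = 0.
Intersections between consecutive envelope lines give the roots: for adjacent envelope indices i < j the intersection is x = (a_i − a_j) / (j − i). Reading off the sorted break points: {-6, 5}.
Verification: at each break x_0, at least two indices attain the minimum of min_i(a_i + i · x_0).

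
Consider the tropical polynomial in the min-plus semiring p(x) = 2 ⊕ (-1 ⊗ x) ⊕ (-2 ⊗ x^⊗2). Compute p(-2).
p(-2) = -6

A tropical monomial a ⊗ x^⊗i evaluates to a + i · x. Evaluating each term at x = -2:
  Term 0 contributes 2 + 0 · -2 = 2
  Term 1 contributes -1 + 1 · -2 = -3
  Term 2 contributes -2 + 2 · -2 = -6
p(-2) = ⊕ of these = min[2, -3, -6] = -6.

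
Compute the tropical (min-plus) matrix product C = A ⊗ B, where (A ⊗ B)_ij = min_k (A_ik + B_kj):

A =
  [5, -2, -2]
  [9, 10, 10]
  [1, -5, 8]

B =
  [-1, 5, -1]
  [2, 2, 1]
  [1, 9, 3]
A ⊗ B =
  [-1, 0, -1]
  [8, 12, 8]
  [-3, -3, -4]

Apply the min-plus product entry-by-entry:
  C[0][0] = min over k of (A[0][0] + B[0][0] = 5 + -1 = 4, A[0][1] + B[1][0] = -2 + 2 = 0, A[0][2] + B[2][0] = -2 + 1 = -1) = -1 (attained at k = 2)
  C[0][1] = min over k of (A[0][0] + B[0][1] = 5 + 5 = 10, A[0][1] + B[1][1] = -2 + 2 = 0, A[0][2] + B[2][1] = -2 + 9 = 7) = 0 (attained at k = 1)
  C[0][2] = min over k of (A[0][0] + B[0][2] = 5 + -1 = 4, A[0][1] + B[1][2] = -2 + 1 = -1, A[0][2] + B[2][2] = -2 + 3 = 1) = -1 (attained at k = 1)
  C[1][0] = min over k of (A[1][0] + B[0][0] = 9 + -1 = 8, A[1][1] + B[1][0] = 10 + 2 = 12, A[1][2] + B[2][0] = 10 + 1 = 11) = 8 (attained at k = 0)
  C[1][1] = min over k of (A[1][0] + B[0][1] = 9 + 5 = 14, A[1][1] + B[1][1] = 10 + 2 = 12, A[1][2] + B[2][1] = 10 + 9 = 19) = 12 (attained at k = 1)
  C[1][2] = min over k of (A[1][0] + B[0][2] = 9 + -1 = 8, A[1][1] + B[1][2] = 10 + 1 = 11, A[1][2] + B[2][2] = 10 + 3 = 13) = 8 (attained at k = 0)
  C[2][0] = min over k of (A[2][0] + B[0][0] = 1 + -1 = 0, A[2][1] + B[1][0] = -5 + 2 = -3, A[2][2] + B[2][0] = 8 + 1 = 9) = -3 (attained at k = 1)
  C[2][1] = min over k of (A[2][0] + B[0][1] = 1 + 5 = 6, A[2][1] + B[1][1] = -5 + 2 = -3, A[2][2] + B[2][1] = 8 + 9 = 17) = -3 (attained at k = 1)
  C[2][2] = min over k of (A[2][0] + B[0][2] = 1 + -1 = 0, A[2][1] + B[1][2] = -5 + 1 = -4, A[2][2] + B[2][2] = 8 + 3 = 11) = -4 (attained at k = 1)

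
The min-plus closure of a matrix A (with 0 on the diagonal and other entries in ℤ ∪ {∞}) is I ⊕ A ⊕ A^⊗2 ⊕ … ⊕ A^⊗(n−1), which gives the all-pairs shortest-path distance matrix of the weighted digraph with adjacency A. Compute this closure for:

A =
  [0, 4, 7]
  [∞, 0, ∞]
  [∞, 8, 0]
Closure =
  [0, 4, 7]
  [∞, 0, ∞]
  [∞, 8, 0]

This is the Floyd-Warshall all-pairs shortest-path computation. For each intermediate vertex k = 0, 1, …, 2, update dist[i][j] ← min(dist[i][j], dist[i][k] + dist[k][j]). The final matrix gives, for each (i, j), the minimum total weight of any directed path from i to j (possibly empty when i = j).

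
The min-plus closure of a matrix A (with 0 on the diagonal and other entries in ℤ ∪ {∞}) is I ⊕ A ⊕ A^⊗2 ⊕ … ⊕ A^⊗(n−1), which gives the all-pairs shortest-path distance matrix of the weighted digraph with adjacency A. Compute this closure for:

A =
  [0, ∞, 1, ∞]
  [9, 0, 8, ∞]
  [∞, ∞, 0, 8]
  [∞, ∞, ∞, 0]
Closure =
  [0, ∞, 1, 9]
  [9, 0, 8, 16]
  [∞, ∞, 0, 8]
  [∞, ∞, ∞, 0]

This is the Floyd-Warshall all-pairs shortest-path computation. For each intermediate vertex k = 0, 1, …, 3, update dist[i][j] ← min(dist[i][j], dist[i][k] + dist[k][j]). The final matrix gives, for each (i, j), the minimum total weight of any directed path from i to j (possibly empty when i = j).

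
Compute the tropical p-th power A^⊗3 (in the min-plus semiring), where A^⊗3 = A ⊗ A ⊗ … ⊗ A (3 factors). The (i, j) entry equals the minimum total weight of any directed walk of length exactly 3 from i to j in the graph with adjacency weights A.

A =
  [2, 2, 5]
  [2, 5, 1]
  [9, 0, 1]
A^⊗3 =
  [6, 3, 4]
  [3, 2, 2]
  [3, 1, 2]

Each entry (A^⊗3)_ij equals the minimum over all length-3 walks i = v_0 → v_1 → … → v_3 = j of Σ_t A[v_t][v_{t+1}]. For example, for (i, j) = (0, 2) we minimise over 9 possible intermediate vertex sequences; the minimum is 4, attained along the walk 0 → 1 → 2 → 2.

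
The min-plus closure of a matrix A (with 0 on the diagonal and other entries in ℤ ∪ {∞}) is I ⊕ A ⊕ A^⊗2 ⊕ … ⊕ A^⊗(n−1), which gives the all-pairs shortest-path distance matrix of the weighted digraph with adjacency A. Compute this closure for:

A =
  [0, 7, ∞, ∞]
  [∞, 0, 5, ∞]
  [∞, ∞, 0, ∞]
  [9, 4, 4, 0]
Closure =
  [0, 7, 12, ∞]
  [∞, 0, 5, ∞]
  [∞, ∞, 0, ∞]
  [9, 4, 4, 0]

This is the Floyd-Warshall all-pairs shortest-path computation. For each intermediate vertex k = 0, 1, …, 3, update dist[i][j] ← min(dist[i][j], dist[i][k] + dist[k][j]). The final matrix gives, for each (i, j), the minimum total weight of any directed path from i to j (possibly empty when i = j).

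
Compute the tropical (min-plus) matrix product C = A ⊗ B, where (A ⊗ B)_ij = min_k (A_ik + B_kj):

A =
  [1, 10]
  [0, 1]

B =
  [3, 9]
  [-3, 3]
A ⊗ B =
  [4, 10]
  [-2, 4]

Apply the min-plus product entry-by-entry:
  C[0][0] = min over k of (A[0][0] + B[0][0] = 1 + 3 = 4, A[0][1] + B[1][0] = 10 + -3 = 7) = 4 (attained at k = 0)
  C[0][1] = min over k of (A[0][0] + B[0][1] = 1 + 9 = 10, A[0][1] + B[1][1] = 10 + 3 = 13) = 10 (attained at k = 0)
  C[1][0] = min over k of (A[1][0] + B[0][0] = 0 + 3 = 3, A[1][1] + B[1][0] = 1 + -3 = -2) = -2 (attained at k = 1)
  C[1][1] = min over k of (A[1][0] + B[0][1] = 0 + 9 = 9, A[1][1] + B[1][1] = 1 + 3 = 4) = 4 (attained at k = 1)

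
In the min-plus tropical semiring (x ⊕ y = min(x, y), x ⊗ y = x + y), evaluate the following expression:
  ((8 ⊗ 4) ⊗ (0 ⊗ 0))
((8 ⊗ 4) ⊗ (0 ⊗ 0)) = 12

Expand innermost to outermost. Recall ⊕ takes the minimum of its arguments and ⊗ takes their sum. Working out the expression ((8 ⊗ 4) ⊗ (0 ⊗ 0)) gives 12.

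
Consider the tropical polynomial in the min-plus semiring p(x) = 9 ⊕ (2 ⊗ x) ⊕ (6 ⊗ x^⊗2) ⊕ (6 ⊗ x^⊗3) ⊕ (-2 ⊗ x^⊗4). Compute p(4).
p(4) = 6

A tropical monomial a ⊗ x^⊗i evaluates to a + i · x. Evaluating each term at x = 4:
  Term 0 contributes 9 + 0 · 4 = 9
  Term 1 contributes 2 + 1 · 4 = 6
  Term 2 contributes 6 + 2 · 4 = 14
  Term 3 contributes 6 + 3 · 4 = 18
  Term 4 contributes -2 + 4 · 4 = 14
p(4) = ⊕ of these = min[9, 6, 14, 18, 14] = 6.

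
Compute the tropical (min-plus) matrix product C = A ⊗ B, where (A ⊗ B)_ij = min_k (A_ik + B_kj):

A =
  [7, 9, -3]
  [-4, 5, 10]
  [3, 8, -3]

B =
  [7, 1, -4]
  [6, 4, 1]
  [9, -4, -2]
A ⊗ B =
  [6, -7, -5]
  [3, -3, -8]
  [6, -7, -5]

Apply the min-plus product entry-by-entry:
  C[0][0] = min over k of (A[0][0] + B[0][0] = 7 + 7 = 14, A[0][1] + B[1][0] = 9 + 6 = 15, A[0][2] + B[2][0] = -3 + 9 = 6) = 6 (attained at k = 2)
  C[0][1] = min over k of (A[0][0] + B[0][1] = 7 + 1 = 8, A[0][1] + B[1][1] = 9 + 4 = 13, A[0][2] + B[2][1] = -3 + -4 = -7) = -7 (attained at k = 2)
  C[0][2] = min over k of (A[0][0] + B[0][2] = 7 + -4 = 3, A[0][1] + B[1][2] = 9 + 1 = 10, A[0][2] + B[2][2] = -3 + -2 = -5) = -5 (attained at k = 2)
  C[1][0] = min over k of (A[1][0] + B[0][0] = -4 + 7 = 3, A[1][1] + B[1][0] = 5 + 6 = 11, A[1][2] + B[2][0] = 10 + 9 = 19) = 3 (attained at k = 0)
  C[1][1] = min over k of (A[1][0] + B[0][1] = -4 + 1 = -3, A[1][1] + B[1][1] = 5 + 4 = 9, A[1][2] + B[2][1] = 10 + -4 = 6) = -3 (attained at k = 0)
  C[1][2] = min over k of (A[1][0] + B[0][2] = -4 + -4 = -8, A[1][1] + B[1][2] = 5 + 1 = 6, A[1][2] + B[2][2] = 10 + -2 = 8) = -8 (attained at k = 0)
  C[2][0] = min over k of (A[2][0] + B[0][0] = 3 + 7 = 10, A[2][1] + B[1][0] = 8 + 6 = 14, A[2][2] + B[2][0] = -3 + 9 = 6) = 6 (attained at k = 2)
  C[2][1] = min over k of (A[2][0] + B[0][1] = 3 + 1 = 4, A[2][1] + B[1][1] = 8 + 4 = 12, A[2][2] + B[2][1] = -3 + -4 = -7) = -7 (attained at k = 2)
  C[2][2] = min over k of (A[2][0] + B[0][2] = 3 + -4 = -1, A[2][1] + B[1][2] = 8 + 1 = 9, A[2][2] + B[2][2] = -3 + -2 = -5) = -5 (attained at k = 2)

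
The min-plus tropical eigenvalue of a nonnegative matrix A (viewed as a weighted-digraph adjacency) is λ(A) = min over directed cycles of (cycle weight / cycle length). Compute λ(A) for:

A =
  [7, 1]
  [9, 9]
λ(A) = 5

Enumerate directed cycles and compute their means (weight / length). Sample:
  cycle 0 → 0: weight = 7, length = 1, mean = 7/1 ≈ 7.000
  cycle 1 → 1: weight = 9, length = 1, mean = 9/1 ≈ 9.000
  cycle 0 → 1 → 0: weight = 10, length = 2, mean = 10/2 ≈ 5.000
  cycle 1 → 0 → 1: weight = 10, length = 2, mean = 10/2 ≈ 5.000
Minimum mean = 5.000, attained e.g. along the cycle 0 → 1 → 0 with weight 10 and length 2. So λ(A) = 10/2 = 5.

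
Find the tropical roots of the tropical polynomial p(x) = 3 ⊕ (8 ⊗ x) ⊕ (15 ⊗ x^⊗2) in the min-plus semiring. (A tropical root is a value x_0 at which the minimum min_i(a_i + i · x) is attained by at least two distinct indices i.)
Roots: {-7, -5}

Each tropical root is a break point of the lower envelope of the lines y = a_i + i · x (there are 3 lines, with slopes 0, 1, ..., 2). Only the lines that attain the minimum somewhere contribute to roots; other lines are dominated. Here the surviving (envelope) indices are i = 2, i = 1, i = 0.
Intersections between consecutive envelope lines give the roots: for adjacent envelope indices i < j the intersection is x = (a_i − a_j) / (j − i). Reading off the sorted break points: {-7, -5}.
Verification: at each break x_0, at least two indices attain the minimum of min_i(a_i + i · x_0).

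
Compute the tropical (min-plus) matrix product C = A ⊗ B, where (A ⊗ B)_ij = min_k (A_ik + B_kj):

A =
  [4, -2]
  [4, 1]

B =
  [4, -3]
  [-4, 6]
A ⊗ B =
  [-6, 1]
  [-3, 1]

Apply the min-plus product entry-by-entry:
  C[0][0] = min over k of (A[0][0] + B[0][0] = 4 + 4 = 8, A[0][1] + B[1][0] = -2 + -4 = -6) = -6 (attained at k = 1)
  C[0][1] = min over k of (A[0][0] + B[0][1] = 4 + -3 = 1, A[0][1] + B[1][1] = -2 + 6 = 4) = 1 (attained at k = 0)
  C[1][0] = min over k of (A[1][0] + B[0][0] = 4 + 4 = 8, A[1][1] + B[1][0] = 1 + -4 = -3) = -3 (attained at k = 1)
  C[1][1] = min over k of (A[1][0] + B[0][1] = 4 + -3 = 1, A[1][1] + B[1][1] = 1 + 6 = 7) = 1 (attained at k = 0)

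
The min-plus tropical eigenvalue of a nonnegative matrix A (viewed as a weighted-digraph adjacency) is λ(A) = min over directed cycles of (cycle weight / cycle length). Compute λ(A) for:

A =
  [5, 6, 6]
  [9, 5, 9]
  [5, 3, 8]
λ(A) = 5

Enumerate directed cycles and compute their means (weight / length). Sample:
  cycle 0 → 0: weight = 5, length = 1, mean = 5/1 ≈ 5.000
  cycle 1 → 1: weight = 5, length = 1, mean = 5/1 ≈ 5.000
  cycle 2 → 2: weight = 8, length = 1, mean = 8/1 ≈ 8.000
  cycle 0 → 1 → 0: weight = 15, length = 2, mean = 15/2 ≈ 7.500
  cycle 0 → 2 → 0: weight = 11, length = 2, mean = 11/2 ≈ 5.500
  cycle 1 → 0 → 1: weight = 15, length = 2, mean = 15/2 ≈ 7.500
Minimum mean = 5.000, attained e.g. along the cycle 0 → 0 with weight 5 and length 1. So λ(A) = 5/1 = 5.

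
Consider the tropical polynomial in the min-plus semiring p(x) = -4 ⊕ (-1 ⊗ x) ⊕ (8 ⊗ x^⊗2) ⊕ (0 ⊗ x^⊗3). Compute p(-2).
p(-2) = -6

A tropical monomial a ⊗ x^⊗i evaluates to a + i · x. Evaluating each term at x = -2:
  Term 0 contributes -4 + 0 · -2 = -4
  Term 1 contributes -1 + 1 · -2 = -3
  Term 2 contributes 8 + 2 · -2 = 4
  Term 3 contributes 0 + 3 · -2 = -6
p(-2) = ⊕ of these = min[-4, -3, 4, -6] = -6.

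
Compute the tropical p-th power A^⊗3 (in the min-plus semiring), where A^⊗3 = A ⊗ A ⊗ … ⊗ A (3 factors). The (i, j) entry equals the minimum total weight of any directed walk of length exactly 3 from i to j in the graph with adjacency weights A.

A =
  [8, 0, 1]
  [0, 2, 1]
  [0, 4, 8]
A^⊗3 =
  [1, 0, 1]
  [0, 1, 1]
  [0, 2, 1]

Each entry (A^⊗3)_ij equals the minimum over all length-3 walks i = v_0 → v_1 → … → v_3 = j of Σ_t A[v_t][v_{t+1}]. For example, for (i, j) = (0, 2) we minimise over 9 possible intermediate vertex sequences; the minimum is 1, attained along the walk 0 → 1 → 0 → 2.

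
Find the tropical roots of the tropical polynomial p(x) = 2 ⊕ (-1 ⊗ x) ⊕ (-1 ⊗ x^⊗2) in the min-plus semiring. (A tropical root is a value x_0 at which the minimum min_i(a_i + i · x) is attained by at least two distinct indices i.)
Roots: {0, 3}

Each tropical root is a break point of the lower envelope of the lines y = a_i + i · x (there are 3 lines, with slopes 0, 1, ..., 2). Only the lines that attain the minimum somewhere contribute to roots; other lines are dominated. Here the surviving (envelope) indices are i = 2, i = 1, i = 0.
Intersections between consecutive envelope lines give the roots: for adjacent envelope indices i < j the intersection is x = (a_i − a_j) / (j − i). Reading off the sorted break points: {0, 3}.
Verification: at each break x_0, at least two indices attain the minimum of min_i(a_i + i · x_0).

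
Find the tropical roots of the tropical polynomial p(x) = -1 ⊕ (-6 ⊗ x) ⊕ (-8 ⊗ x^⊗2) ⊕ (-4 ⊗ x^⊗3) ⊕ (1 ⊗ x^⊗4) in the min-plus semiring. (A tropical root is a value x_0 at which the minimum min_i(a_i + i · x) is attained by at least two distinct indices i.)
Roots: {-5, -4, 2, 5}

Each tropical root is a break point of the lower envelope of the lines y = a_i + i · x (there are 5 lines, with slopes 0, 1, ..., 4). Only the lines that attain the minimum somewhere contribute to roots; other lines are dominated. Here the surviving (envelope) indices are i = 4, i = 3, i = 2, i = 1, i = 0.
Intersections between consecutive envelope lines give the roots: for adjacent envelope indices i < j the intersection is x = (a_i − a_j) / (j − i). Reading off the sorted break points: {-5, -4, 2, 5}.
Verification: at each break x_0, at least two indices attain the minimum of min_i(a_i + i · x_0).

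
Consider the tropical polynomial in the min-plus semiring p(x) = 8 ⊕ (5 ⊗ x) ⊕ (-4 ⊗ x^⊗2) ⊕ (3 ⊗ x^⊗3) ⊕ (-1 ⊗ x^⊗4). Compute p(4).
p(4) = 4

A tropical monomial a ⊗ x^⊗i evaluates to a + i · x. Evaluating each term at x = 4:
  Term 0 contributes 8 + 0 · 4 = 8
  Term 1 contributes 5 + 1 · 4 = 9
  Term 2 contributes -4 + 2 · 4 = 4
  Term 3 contributes 3 + 3 · 4 = 15
  Term 4 contributes -1 + 4 · 4 = 15
p(4) = ⊕ of these = min[8, 9, 4, 15, 15] = 4.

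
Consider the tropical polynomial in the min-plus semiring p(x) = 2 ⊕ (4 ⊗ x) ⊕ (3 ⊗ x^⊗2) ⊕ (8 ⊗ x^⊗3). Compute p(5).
p(5) = 2

A tropical monomial a ⊗ x^⊗i evaluates to a + i · x. Evaluating each term at x = 5:
  Term 0 contributes 2 + 0 · 5 = 2
  Term 1 contributes 4 + 1 · 5 = 9
  Term 2 contributes 3 + 2 · 5 = 13
  Term 3 contributes 8 + 3 · 5 = 23
p(5) = ⊕ of these = min[2, 9, 13, 23] = 2.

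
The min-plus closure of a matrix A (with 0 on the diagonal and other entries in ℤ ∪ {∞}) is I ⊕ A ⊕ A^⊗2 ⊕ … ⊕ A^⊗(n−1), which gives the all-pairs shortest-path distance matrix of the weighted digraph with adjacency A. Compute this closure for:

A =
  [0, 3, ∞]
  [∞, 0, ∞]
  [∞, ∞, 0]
Closure =
  [0, 3, ∞]
  [∞, 0, ∞]
  [∞, ∞, 0]

This is the Floyd-Warshall all-pairs shortest-path computation. For each intermediate vertex k = 0, 1, …, 2, update dist[i][j] ← min(dist[i][j], dist[i][k] + dist[k][j]). The final matrix gives, for each (i, j), the minimum total weight of any directed path from i to j (possibly empty when i = j).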